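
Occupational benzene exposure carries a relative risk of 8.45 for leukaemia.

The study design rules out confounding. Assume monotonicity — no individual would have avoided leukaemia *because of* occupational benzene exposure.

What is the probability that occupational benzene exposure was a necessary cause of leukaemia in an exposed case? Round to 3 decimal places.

PN ≈ 0.882

Under exogeneity and monotonicity, PN = (RR − 1) / RR = 1 − 1/RR.
PN = (8.45 − 1) / 8.45 = 7.45 / 8.45 ≈ 0.8817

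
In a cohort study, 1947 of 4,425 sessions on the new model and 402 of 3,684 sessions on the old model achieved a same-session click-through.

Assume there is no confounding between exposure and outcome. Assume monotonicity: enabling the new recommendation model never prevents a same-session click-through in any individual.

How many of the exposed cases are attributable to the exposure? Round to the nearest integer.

p₁ = P(outcome | exposed) = 1947/4425 = 0.44
p₀ = P(outcome | unexposed) = 402/3684 = 0.10912
PN = (p₁ − p₀)/p₁ = (0.44 − 0.10912) / 0.44 ≈ 0.75200.
Attributable cases ≈ PN × (exposed cases) = 0.75200 × 1947 ≈ 1464.14.

about 1464 cases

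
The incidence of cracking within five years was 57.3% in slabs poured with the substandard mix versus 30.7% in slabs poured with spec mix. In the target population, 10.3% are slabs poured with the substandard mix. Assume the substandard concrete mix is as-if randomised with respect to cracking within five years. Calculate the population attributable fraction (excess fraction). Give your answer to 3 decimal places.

p₁ = 0.573, p₀ = 0.307.
Overall risk P(Y=1) = π·p₁ + (1−π)·p₀ = 0.103×0.573 + 0.897×0.307 = 0.3344.
Under exogeneity, PAF = [P(Y=1) − p₀] / P(Y=1).
PAF = (0.3344 − 0.307) / 0.3344 ≈ 0.0819

PAF ≈ 0.082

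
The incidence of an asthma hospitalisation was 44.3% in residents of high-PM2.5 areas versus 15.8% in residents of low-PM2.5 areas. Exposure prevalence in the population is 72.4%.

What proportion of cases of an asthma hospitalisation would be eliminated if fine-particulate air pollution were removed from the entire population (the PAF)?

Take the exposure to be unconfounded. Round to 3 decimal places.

PAF ≈ 0.566

p₁ = 0.443, p₀ = 0.158.
Overall risk P(Y=1) = π·p₁ + (1−π)·p₀ = 0.724×0.443 + 0.276×0.158 = 0.36434.
Under exogeneity, PAF = [P(Y=1) − p₀] / P(Y=1).
PAF = (0.36434 − 0.158) / 0.36434 ≈ 0.5663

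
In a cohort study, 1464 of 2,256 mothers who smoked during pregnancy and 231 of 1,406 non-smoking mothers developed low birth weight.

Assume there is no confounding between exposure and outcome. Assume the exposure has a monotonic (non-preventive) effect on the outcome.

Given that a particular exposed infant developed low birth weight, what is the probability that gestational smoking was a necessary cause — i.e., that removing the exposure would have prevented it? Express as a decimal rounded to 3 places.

PN ≈ 0.747

p₁ = P(outcome | exposed) = 1464/2256 = 0.64894
p₀ = P(outcome | unexposed) = 231/1406 = 0.1643
Under exogeneity and monotonicity, PN = (p₁ − p₀) / p₁.
PN = (0.64894 − 0.1643) / 0.64894 = 0.48464 / 0.64894 ≈ 0.7468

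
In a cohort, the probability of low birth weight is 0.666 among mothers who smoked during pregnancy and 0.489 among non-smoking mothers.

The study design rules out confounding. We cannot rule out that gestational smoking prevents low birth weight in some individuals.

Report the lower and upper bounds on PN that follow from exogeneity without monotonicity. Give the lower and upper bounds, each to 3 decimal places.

0.266 ≤ PN ≤ 0.767

Let p₁ = 0.666, p₀ = 0.489.
Under exogeneity alone the bounds on PN are max{0,(p₁−p₀)/p₁} ≤ PN ≤ min{1,(1−p₀)/p₁}.
  lower = (p₁ − p₀)/p₁ = 0.177 / 0.666 ≈ 0.2658
  upper = min{1, (1 − p₀)/p₁} = 0.511 / 0.666 ≈ 0.7673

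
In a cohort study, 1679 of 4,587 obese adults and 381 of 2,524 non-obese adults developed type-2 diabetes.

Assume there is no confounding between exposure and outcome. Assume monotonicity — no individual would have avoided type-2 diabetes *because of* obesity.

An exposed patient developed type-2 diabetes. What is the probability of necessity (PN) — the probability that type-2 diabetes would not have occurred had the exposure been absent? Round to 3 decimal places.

p₁ = P(outcome | exposed) = 1679/4587 = 0.36603
p₀ = P(outcome | unexposed) = 381/2524 = 0.15095
Under exogeneity and monotonicity, PN = (p₁ − p₀) / p₁.
PN = (0.36603 − 0.15095) / 0.36603 = 0.21508 / 0.36603 ≈ 0.5876

PN ≈ 0.588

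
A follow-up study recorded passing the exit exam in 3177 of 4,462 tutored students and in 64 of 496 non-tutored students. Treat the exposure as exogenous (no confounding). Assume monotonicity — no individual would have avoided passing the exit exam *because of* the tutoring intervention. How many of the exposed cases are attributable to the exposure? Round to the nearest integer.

about 2601 cases

p₁ = P(outcome | exposed) = 3177/4462 = 0.71201
p₀ = P(outcome | unexposed) = 64/496 = 0.12903
PN = (p₁ − p₀)/p₁ = (0.71201 − 0.12903) / 0.71201 ≈ 0.81878.
Attributable cases ≈ PN × (exposed cases) = 0.81878 × 3177 ≈ 2601.26.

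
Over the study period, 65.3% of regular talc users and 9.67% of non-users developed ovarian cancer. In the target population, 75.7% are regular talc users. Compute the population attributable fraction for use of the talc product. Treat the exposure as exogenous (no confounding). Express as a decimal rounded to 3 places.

p₁ = 0.653, p₀ = 0.0967.
Overall risk P(Y=1) = π·p₁ + (1−π)·p₀ = 0.757×0.653 + 0.243×0.0967 = 0.51782.
Under exogeneity, PAF = [P(Y=1) − p₀] / P(Y=1).
PAF = (0.51782 − 0.0967) / 0.51782 ≈ 0.8133

PAF ≈ 0.813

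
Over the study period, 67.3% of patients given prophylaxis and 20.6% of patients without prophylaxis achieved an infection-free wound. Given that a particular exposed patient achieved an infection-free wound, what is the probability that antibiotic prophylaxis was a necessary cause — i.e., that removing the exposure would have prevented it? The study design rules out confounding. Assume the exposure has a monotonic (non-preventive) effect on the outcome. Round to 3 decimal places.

PN ≈ 0.694

p₁ = 0.673, p₀ = 0.206.
Under exogeneity and monotonicity, PN = (p₁ − p₀) / p₁.
PN = (0.673 − 0.206) / 0.673 = 0.467 / 0.673 ≈ 0.6939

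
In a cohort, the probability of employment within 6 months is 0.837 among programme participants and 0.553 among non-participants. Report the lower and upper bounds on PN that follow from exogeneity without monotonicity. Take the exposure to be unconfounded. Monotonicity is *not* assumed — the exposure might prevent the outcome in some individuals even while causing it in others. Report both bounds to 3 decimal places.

Let p₁ = 0.837, p₀ = 0.553.
Under exogeneity alone the bounds on PN are max{0,(p₁−p₀)/p₁} ≤ PN ≤ min{1,(1−p₀)/p₁}.
  lower = (p₁ − p₀)/p₁ = 0.284 / 0.837 ≈ 0.3393
  upper = min{1, (1 − p₀)/p₁} = 0.447 / 0.837 ≈ 0.5341

0.339 ≤ PN ≤ 0.534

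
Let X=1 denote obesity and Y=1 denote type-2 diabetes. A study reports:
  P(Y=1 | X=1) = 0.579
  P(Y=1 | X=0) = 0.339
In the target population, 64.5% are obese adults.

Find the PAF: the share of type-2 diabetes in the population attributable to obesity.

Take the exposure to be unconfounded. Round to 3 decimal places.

Let p₁ = 0.579, p₀ = 0.339.
Overall risk P(Y=1) = π·p₁ + (1−π)·p₀ = 0.645×0.579 + 0.355×0.339 = 0.4938.
Under exogeneity, PAF = [P(Y=1) − p₀] / P(Y=1).
PAF = (0.4938 − 0.339) / 0.4938 ≈ 0.3135

PAF ≈ 0.313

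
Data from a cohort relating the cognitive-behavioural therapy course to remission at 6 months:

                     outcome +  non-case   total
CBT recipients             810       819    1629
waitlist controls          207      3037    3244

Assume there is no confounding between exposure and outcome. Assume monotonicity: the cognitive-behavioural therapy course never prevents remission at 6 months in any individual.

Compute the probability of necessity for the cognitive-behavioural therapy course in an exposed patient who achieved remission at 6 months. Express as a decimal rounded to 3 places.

p₁ = P(outcome | exposed) = 810/1629 = 0.49724
p₀ = P(outcome | unexposed) = 207/3244 = 0.06381
Under exogeneity and monotonicity, PN = (p₁ − p₀) / p₁.
PN = (0.49724 − 0.06381) / 0.49724 = 0.43343 / 0.49724 ≈ 0.8717

PN ≈ 0.872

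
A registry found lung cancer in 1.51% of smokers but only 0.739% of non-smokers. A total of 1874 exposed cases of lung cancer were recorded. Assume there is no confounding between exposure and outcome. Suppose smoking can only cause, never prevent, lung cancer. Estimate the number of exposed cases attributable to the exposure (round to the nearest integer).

about 957 cases

p₁ = 0.0151, p₀ = 0.00739.
PN = (p₁ − p₀)/p₁ = (0.0151 − 0.00739) / 0.0151 ≈ 0.51060.
Attributable cases ≈ PN × (exposed cases) = 0.51060 × 1874 ≈ 956.86.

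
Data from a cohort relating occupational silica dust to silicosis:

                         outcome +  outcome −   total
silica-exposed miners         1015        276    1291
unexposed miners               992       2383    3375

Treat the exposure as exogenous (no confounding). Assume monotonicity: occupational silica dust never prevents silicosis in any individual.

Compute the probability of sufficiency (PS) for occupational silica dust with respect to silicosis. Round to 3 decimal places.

PS ≈ 0.697

p₁ = P(outcome | exposed) = 1015/1291 = 0.78621
p₀ = P(outcome | unexposed) = 992/3375 = 0.29393
Under exogeneity and monotonicity, PS = (p₁ − p₀) / (1 − p₀).
PS = (0.78621 − 0.29393) / (1 − 0.29393) = 0.49229 / 0.70607 ≈ 0.6972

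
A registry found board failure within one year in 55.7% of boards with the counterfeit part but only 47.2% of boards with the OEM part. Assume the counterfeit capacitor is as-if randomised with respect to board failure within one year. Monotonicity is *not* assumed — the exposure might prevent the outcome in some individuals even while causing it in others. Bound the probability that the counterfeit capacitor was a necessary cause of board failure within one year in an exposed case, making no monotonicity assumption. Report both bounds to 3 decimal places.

p₁ = 0.557, p₀ = 0.472.
Under exogeneity alone the bounds on PN are max{0,(p₁−p₀)/p₁} ≤ PN ≤ min{1,(1−p₀)/p₁}.
  lower = (p₁ − p₀)/p₁ = 0.085 / 0.557 ≈ 0.1526
  upper = min{1, (1 − p₀)/p₁} = 0.528 / 0.557 ≈ 0.9479

0.153 ≤ PN ≤ 0.948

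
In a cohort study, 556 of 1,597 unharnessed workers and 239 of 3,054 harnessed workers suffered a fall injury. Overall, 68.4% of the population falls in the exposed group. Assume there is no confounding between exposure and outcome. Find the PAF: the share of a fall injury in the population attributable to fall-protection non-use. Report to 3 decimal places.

PAF ≈ 0.702

p₁ = P(outcome | exposed) = 556/1597 = 0.34815
p₀ = P(outcome | unexposed) = 239/3054 = 0.078258
Overall risk P(Y=1) = π·p₁ + (1−π)·p₀ = 0.684×0.34815 + 0.316×0.078258 = 0.26287.
Under exogeneity, PAF = [P(Y=1) − p₀] / P(Y=1).
PAF = (0.26287 − 0.078258) / 0.26287 ≈ 0.7023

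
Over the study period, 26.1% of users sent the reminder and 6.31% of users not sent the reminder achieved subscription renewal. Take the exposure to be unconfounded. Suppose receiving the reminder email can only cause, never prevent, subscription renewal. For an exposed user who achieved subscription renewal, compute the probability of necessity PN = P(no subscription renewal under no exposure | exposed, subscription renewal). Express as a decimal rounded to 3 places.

p₁ = 0.261, p₀ = 0.0631.
Under exogeneity and monotonicity, PN = (p₁ − p₀) / p₁.
PN = (0.261 − 0.0631) / 0.261 = 0.1979 / 0.261 ≈ 0.7582

PN ≈ 0.758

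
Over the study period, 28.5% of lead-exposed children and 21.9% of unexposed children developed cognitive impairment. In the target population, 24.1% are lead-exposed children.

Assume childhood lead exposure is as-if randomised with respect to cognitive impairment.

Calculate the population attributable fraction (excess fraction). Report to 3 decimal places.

PAF ≈ 0.068

p₁ = 0.285, p₀ = 0.219.
Overall risk P(Y=1) = π·p₁ + (1−π)·p₀ = 0.241×0.285 + 0.759×0.219 = 0.23491.
Under exogeneity, PAF = [P(Y=1) − p₀] / P(Y=1).
PAF = (0.23491 − 0.219) / 0.23491 ≈ 0.0677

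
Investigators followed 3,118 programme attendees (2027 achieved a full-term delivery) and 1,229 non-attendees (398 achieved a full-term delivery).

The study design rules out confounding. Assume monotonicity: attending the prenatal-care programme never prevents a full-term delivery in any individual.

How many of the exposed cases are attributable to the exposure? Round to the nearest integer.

about 1017 cases

p₁ = P(outcome | exposed) = 2027/3118 = 0.6501
p₀ = P(outcome | unexposed) = 398/1229 = 0.32384
PN = (p₁ − p₀)/p₁ = (0.6501 − 0.32384) / 0.6501 ≈ 0.50186.
Attributable cases ≈ PN × (exposed cases) = 0.50186 × 2027 ≈ 1017.27.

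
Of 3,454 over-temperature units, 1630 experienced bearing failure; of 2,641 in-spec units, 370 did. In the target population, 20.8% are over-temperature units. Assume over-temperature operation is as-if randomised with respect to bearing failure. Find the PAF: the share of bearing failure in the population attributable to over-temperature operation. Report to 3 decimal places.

p₁ = P(outcome | exposed) = 1630/3454 = 0.47192
p₀ = P(outcome | unexposed) = 370/2641 = 0.1401
Overall risk P(Y=1) = π·p₁ + (1−π)·p₀ = 0.208×0.47192 + 0.792×0.1401 = 0.20912.
Under exogeneity, PAF = [P(Y=1) − p₀] / P(Y=1).
PAF = (0.20912 − 0.1401) / 0.20912 ≈ 0.3300

PAF ≈ 0.330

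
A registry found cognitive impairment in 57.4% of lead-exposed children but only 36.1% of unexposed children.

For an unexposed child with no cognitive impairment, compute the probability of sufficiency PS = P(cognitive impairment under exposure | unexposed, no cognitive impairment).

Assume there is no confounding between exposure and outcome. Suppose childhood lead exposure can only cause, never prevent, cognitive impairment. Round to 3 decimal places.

PS ≈ 0.333

p₁ = 0.574, p₀ = 0.361.
Under exogeneity and monotonicity, PS = (p₁ − p₀) / (1 − p₀).
PS = (0.574 − 0.361) / (1 − 0.361) = 0.213 / 0.639 ≈ 0.3333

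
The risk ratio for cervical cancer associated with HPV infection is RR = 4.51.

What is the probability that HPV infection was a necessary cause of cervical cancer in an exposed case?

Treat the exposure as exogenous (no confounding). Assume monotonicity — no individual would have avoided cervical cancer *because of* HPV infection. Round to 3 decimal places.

Under exogeneity and monotonicity, PN = (RR − 1) / RR = 1 − 1/RR.
PN = (4.51 − 1) / 4.51 = 3.51 / 4.51 ≈ 0.7783

PN ≈ 0.778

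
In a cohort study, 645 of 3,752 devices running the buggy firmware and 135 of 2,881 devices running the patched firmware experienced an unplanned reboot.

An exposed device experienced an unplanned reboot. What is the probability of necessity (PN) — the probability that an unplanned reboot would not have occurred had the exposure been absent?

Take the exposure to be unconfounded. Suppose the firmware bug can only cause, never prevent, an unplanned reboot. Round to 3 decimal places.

PN ≈ 0.727

p₁ = P(outcome | exposed) = 645/3752 = 0.17191
p₀ = P(outcome | unexposed) = 135/2881 = 0.046859
Under exogeneity and monotonicity, PN = (p₁ − p₀) / p₁.
PN = (0.17191 − 0.046859) / 0.17191 = 0.12505 / 0.17191 ≈ 0.7274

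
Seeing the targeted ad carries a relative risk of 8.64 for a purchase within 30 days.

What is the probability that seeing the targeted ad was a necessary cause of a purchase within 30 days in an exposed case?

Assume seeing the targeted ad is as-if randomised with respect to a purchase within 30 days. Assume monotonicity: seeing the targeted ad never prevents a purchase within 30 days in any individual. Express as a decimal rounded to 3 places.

Under exogeneity and monotonicity, PN = (RR − 1) / RR = 1 − 1/RR.
PN = (8.64 − 1) / 8.64 = 7.64 / 8.64 ≈ 0.8843

PN ≈ 0.884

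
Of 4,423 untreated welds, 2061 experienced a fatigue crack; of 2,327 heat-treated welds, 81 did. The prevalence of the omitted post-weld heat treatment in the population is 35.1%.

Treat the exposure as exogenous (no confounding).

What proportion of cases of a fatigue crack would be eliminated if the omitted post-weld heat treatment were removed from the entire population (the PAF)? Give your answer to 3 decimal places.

PAF ≈ 0.813

p₁ = P(outcome | exposed) = 2061/4423 = 0.46597
p₀ = P(outcome | unexposed) = 81/2327 = 0.034809
Overall risk P(Y=1) = π·p₁ + (1−π)·p₀ = 0.351×0.46597 + 0.649×0.034809 = 0.18615.
Under exogeneity, PAF = [P(Y=1) − p₀] / P(Y=1).
PAF = (0.18615 − 0.034809) / 0.18615 ≈ 0.8130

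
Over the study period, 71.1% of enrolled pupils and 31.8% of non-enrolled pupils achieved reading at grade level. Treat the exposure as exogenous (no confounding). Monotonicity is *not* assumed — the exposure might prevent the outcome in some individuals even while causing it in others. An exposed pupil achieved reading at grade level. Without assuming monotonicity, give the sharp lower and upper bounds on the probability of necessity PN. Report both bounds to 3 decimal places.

0.553 ≤ PN ≤ 0.959

p₁ = 0.711, p₀ = 0.318.
Under exogeneity alone the bounds on PN are max{0,(p₁−p₀)/p₁} ≤ PN ≤ min{1,(1−p₀)/p₁}.
  lower = (p₁ − p₀)/p₁ = 0.393 / 0.711 ≈ 0.5527
  upper = min{1, (1 − p₀)/p₁} = 0.682 / 0.711 ≈ 0.9592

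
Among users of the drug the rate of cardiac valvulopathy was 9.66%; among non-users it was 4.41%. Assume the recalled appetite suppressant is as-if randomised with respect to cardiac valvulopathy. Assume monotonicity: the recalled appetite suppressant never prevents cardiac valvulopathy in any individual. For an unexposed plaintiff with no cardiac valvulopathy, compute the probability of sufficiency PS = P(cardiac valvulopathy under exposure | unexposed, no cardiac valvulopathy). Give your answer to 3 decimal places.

p₁ = 0.0966, p₀ = 0.0441.
Under exogeneity and monotonicity, PS = (p₁ − p₀) / (1 − p₀).
PS = (0.0966 − 0.0441) / (1 − 0.0441) = 0.0525 / 0.9559 ≈ 0.0549

PS ≈ 0.055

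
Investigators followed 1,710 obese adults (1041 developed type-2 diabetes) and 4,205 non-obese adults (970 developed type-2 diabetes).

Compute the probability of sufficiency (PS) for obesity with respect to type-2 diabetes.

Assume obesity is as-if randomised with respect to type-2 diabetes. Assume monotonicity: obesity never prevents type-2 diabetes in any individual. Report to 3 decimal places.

PS ≈ 0.491

p₁ = P(outcome | exposed) = 1041/1710 = 0.60877
p₀ = P(outcome | unexposed) = 970/4205 = 0.23068
Under exogeneity and monotonicity, PS = (p₁ − p₀) / (1 − p₀).
PS = (0.60877 − 0.23068) / (1 − 0.23068) = 0.37809 / 0.76932 ≈ 0.4915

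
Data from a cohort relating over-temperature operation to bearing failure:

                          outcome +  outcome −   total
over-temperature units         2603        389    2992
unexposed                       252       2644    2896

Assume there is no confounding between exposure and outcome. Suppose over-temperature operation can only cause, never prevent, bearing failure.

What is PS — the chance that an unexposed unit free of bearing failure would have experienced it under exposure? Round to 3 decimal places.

PS ≈ 0.858

p₁ = P(outcome | exposed) = 2603/2992 = 0.86999
p₀ = P(outcome | unexposed) = 252/2896 = 0.087017
Under exogeneity and monotonicity, PS = (p₁ − p₀)/(1 − p₀).
PS = (0.86999 − 0.087017) / 0.91298 ≈ 0.8576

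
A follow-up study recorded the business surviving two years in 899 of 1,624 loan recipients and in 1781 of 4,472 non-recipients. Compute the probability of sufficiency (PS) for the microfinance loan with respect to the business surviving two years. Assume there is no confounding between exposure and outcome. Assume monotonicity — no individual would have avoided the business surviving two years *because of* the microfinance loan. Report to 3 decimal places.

p₁ = P(outcome | exposed) = 899/1624 = 0.55357
p₀ = P(outcome | unexposed) = 1781/4472 = 0.39826
Under exogeneity and monotonicity, PS = (p₁ − p₀) / (1 − p₀).
PS = (0.55357 − 0.39826) / (1 − 0.39826) = 0.15532 / 0.60174 ≈ 0.2581

PS ≈ 0.258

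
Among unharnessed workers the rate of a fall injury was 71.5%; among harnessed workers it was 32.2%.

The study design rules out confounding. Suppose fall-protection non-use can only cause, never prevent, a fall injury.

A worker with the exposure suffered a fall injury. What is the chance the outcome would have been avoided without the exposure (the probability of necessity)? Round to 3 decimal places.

PN ≈ 0.550

p₁ = 0.715, p₀ = 0.322.
Under exogeneity and monotonicity, PN = (p₁ − p₀) / p₁.
PN = (0.715 − 0.322) / 0.715 = 0.393 / 0.715 ≈ 0.5497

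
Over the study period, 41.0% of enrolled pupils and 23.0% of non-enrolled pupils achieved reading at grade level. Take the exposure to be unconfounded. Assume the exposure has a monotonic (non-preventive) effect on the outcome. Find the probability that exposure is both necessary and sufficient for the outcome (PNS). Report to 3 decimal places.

PNS ≈ 0.180

p₁ = 0.41, p₀ = 0.23.
Under exogeneity and monotonicity, PNS = p₁ − p₀.
PNS = 0.41 − 0.23 = 0.18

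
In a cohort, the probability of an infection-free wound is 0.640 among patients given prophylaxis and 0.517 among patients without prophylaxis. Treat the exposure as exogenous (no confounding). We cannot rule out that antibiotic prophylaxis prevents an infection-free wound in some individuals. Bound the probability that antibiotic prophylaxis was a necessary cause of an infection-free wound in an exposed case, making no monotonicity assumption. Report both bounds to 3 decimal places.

Let p₁ = 0.64, p₀ = 0.517.
Under exogeneity alone the bounds on PN are max{0,(p₁−p₀)/p₁} ≤ PN ≤ min{1,(1−p₀)/p₁}.
  lower = (p₁ − p₀)/p₁ = 0.123 / 0.64 ≈ 0.1922
  upper = min{1, (1 − p₀)/p₁} = 0.483 / 0.64 ≈ 0.7547

0.192 ≤ PN ≤ 0.755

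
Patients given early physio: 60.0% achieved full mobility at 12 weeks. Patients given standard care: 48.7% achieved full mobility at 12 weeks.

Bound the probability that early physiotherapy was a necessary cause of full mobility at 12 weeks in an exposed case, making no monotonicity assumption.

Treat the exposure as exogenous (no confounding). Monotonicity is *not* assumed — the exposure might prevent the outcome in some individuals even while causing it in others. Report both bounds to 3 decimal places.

0.188 ≤ PN ≤ 0.855

p₁ = 0.6, p₀ = 0.487.
Under exogeneity alone the bounds on PN are max{0,(p₁−p₀)/p₁} ≤ PN ≤ min{1,(1−p₀)/p₁}.
  lower = (p₁ − p₀)/p₁ = 0.113 / 0.6 ≈ 0.1883
  upper = min{1, (1 − p₀)/p₁} = 0.513 / 0.6 ≈ 0.8550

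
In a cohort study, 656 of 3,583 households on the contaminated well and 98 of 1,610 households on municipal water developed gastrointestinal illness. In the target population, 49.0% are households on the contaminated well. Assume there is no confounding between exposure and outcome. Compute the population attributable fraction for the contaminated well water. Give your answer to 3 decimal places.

PAF ≈ 0.496

p₁ = P(outcome | exposed) = 656/3583 = 0.18309
p₀ = P(outcome | unexposed) = 98/1610 = 0.06087
Overall risk P(Y=1) = π·p₁ + (1−π)·p₀ = 0.49×0.18309 + 0.51×0.06087 = 0.12076.
Under exogeneity, PAF = [P(Y=1) − p₀] / P(Y=1).
PAF = (0.12076 − 0.06087) / 0.12076 ≈ 0.4959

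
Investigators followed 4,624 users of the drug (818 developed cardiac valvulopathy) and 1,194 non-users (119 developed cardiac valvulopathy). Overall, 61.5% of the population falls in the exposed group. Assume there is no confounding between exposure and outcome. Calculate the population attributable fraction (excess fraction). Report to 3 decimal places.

p₁ = P(outcome | exposed) = 818/4624 = 0.1769
p₀ = P(outcome | unexposed) = 119/1194 = 0.099665
Overall risk P(Y=1) = π·p₁ + (1−π)·p₀ = 0.615×0.1769 + 0.385×0.099665 = 0.14717.
Under exogeneity, PAF = [P(Y=1) − p₀] / P(Y=1).
PAF = (0.14717 − 0.099665) / 0.14717 ≈ 0.3228

PAF ≈ 0.323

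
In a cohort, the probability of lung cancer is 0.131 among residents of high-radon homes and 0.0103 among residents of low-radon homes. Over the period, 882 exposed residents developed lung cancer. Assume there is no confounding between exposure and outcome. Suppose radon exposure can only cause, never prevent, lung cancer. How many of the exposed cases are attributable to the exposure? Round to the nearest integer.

about 813 cases

Let p₁ = 0.131, p₀ = 0.0103.
PN = (p₁ − p₀)/p₁ = (0.131 − 0.0103) / 0.131 ≈ 0.92137.
Attributable cases ≈ PN × (exposed cases) = 0.92137 × 882 ≈ 812.65.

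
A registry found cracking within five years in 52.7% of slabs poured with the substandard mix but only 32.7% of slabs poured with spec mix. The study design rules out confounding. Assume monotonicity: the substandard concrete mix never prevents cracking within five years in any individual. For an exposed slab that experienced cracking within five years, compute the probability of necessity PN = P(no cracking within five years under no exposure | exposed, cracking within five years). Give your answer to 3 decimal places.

p₁ = 0.527, p₀ = 0.327.
Under exogeneity and monotonicity, PN = (p₁ − p₀) / p₁.
PN = (0.527 − 0.327) / 0.527 = 0.2 / 0.527 ≈ 0.3795

PN ≈ 0.380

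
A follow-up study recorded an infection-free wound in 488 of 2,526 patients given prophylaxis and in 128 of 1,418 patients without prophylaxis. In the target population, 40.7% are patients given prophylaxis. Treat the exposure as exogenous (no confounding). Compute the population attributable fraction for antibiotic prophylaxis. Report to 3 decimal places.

PAF ≈ 0.317

p₁ = P(outcome | exposed) = 488/2526 = 0.19319
p₀ = P(outcome | unexposed) = 128/1418 = 0.090268
Overall risk P(Y=1) = π·p₁ + (1−π)·p₀ = 0.407×0.19319 + 0.593×0.090268 = 0.13216.
Under exogeneity, PAF = [P(Y=1) − p₀] / P(Y=1).
PAF = (0.13216 − 0.090268) / 0.13216 ≈ 0.3170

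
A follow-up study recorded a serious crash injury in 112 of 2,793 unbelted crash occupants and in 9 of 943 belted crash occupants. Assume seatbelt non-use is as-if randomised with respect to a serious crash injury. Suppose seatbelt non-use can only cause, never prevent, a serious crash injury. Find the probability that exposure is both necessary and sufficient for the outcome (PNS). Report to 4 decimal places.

p₁ = P(outcome | exposed) = 112/2793 = 0.0401
p₀ = P(outcome | unexposed) = 9/943 = 0.009544
Under exogeneity and monotonicity, PNS = p₁ − p₀.
PNS = 0.0401 − 0.009544 = 0.030556

PNS ≈ 0.0306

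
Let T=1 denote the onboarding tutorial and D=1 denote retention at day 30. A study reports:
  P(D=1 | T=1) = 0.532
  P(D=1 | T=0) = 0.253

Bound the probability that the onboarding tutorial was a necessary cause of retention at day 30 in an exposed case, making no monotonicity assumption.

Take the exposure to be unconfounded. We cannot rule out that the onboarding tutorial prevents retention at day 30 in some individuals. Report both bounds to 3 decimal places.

Let p₁ = 0.532, p₀ = 0.253.
Under exogeneity alone the bounds on PN are max{0,(p₁−p₀)/p₁} ≤ PN ≤ min{1,(1−p₀)/p₁}.
  lower = (p₁ − p₀)/p₁ = 0.279 / 0.532 ≈ 0.5244
  upper = min{1, (1 − p₀)/p₁} = 0.747 / 0.532 ≈ 1.4041 → capped at 1

0.524 ≤ PN ≤ 1.000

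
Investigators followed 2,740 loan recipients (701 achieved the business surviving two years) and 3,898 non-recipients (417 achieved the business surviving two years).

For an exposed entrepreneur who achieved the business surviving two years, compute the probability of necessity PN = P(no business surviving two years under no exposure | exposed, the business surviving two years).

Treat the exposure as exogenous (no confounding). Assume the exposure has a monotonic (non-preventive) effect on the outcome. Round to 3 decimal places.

PN ≈ 0.582

p₁ = P(outcome | exposed) = 701/2740 = 0.25584
p₀ = P(outcome | unexposed) = 417/3898 = 0.10698
Under exogeneity and monotonicity, PN = (p₁ − p₀) / p₁.
PN = (0.25584 − 0.10698) / 0.25584 = 0.14886 / 0.25584 ≈ 0.5819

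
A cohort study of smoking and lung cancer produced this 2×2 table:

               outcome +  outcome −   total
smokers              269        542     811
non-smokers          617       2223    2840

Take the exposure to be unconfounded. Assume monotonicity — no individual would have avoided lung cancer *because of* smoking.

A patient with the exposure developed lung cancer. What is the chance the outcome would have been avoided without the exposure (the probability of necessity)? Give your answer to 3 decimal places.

p₁ = P(outcome | exposed) = 269/811 = 0.33169
p₀ = P(outcome | unexposed) = 617/2840 = 0.21725
Under exogeneity and monotonicity, PN = (p₁ − p₀)/p₁.
PN = (0.33169 − 0.21725) / 0.33169 ≈ 0.3450

PN ≈ 0.345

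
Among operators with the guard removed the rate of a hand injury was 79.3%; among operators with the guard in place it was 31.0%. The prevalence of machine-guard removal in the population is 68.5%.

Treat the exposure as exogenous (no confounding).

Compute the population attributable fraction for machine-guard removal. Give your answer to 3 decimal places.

PAF ≈ 0.516

p₁ = 0.793, p₀ = 0.31.
Overall risk P(Y=1) = π·p₁ + (1−π)·p₀ = 0.685×0.793 + 0.315×0.31 = 0.64085.
Under exogeneity, PAF = [P(Y=1) − p₀] / P(Y=1).
PAF = (0.64085 − 0.31) / 0.64085 ≈ 0.5163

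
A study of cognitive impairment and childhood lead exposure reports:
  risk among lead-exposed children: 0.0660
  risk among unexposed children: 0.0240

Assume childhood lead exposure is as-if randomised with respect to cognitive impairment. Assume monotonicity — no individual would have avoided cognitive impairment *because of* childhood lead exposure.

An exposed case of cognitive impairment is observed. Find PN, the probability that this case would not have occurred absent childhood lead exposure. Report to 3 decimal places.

Let p₁ = 0.066, p₀ = 0.024.
Under exogeneity and monotonicity, PN = (p₁ − p₀) / p₁.
PN = (0.066 − 0.024) / 0.066 = 0.042 / 0.066 ≈ 0.6364

PN ≈ 0.636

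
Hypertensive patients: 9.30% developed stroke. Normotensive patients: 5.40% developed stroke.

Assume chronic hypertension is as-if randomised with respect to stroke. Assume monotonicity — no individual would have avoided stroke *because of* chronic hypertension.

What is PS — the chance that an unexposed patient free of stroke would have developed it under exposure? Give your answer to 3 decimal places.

PS ≈ 0.041

p₁ = 0.093, p₀ = 0.054.
Under exogeneity and monotonicity, PS = (p₁ − p₀) / (1 − p₀).
PS = (0.093 − 0.054) / (1 − 0.054) = 0.039 / 0.946 ≈ 0.0412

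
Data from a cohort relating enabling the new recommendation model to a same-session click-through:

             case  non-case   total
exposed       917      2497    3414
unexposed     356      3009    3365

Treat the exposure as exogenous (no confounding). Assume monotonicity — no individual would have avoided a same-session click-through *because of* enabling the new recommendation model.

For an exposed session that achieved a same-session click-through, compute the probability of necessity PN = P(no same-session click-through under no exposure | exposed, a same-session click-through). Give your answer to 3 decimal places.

PN ≈ 0.606

p₁ = P(outcome | exposed) = 917/3414 = 0.2686
p₀ = P(outcome | unexposed) = 356/3365 = 0.10579
Under exogeneity and monotonicity, PN = (p₁ − p₀)/p₁.
PN = (0.2686 − 0.10579) / 0.2686 ≈ 0.6061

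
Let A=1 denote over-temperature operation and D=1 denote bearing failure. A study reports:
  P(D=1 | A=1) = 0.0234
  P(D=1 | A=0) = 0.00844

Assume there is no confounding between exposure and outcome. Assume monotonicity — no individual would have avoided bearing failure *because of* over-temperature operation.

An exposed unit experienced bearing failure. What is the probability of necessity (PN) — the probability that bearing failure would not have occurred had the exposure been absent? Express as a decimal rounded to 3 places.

PN ≈ 0.639

Let p₁ = 0.0234, p₀ = 0.00844.
Under exogeneity and monotonicity, PN = (p₁ − p₀) / p₁.
PN = (0.0234 − 0.00844) / 0.0234 = 0.01496 / 0.0234 ≈ 0.6393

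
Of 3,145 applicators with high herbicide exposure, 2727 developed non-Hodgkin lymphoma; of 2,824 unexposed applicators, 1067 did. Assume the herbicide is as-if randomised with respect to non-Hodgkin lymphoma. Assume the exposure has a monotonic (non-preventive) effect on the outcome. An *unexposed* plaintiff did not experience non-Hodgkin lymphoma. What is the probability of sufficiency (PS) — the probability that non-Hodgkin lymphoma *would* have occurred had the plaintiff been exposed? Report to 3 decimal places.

PS ≈ 0.786

p₁ = P(outcome | exposed) = 2727/3145 = 0.86709
p₀ = P(outcome | unexposed) = 1067/2824 = 0.37783
Under exogeneity and monotonicity, PS = (p₁ − p₀) / (1 − p₀).
PS = (0.86709 − 0.37783) / (1 − 0.37783) = 0.48926 / 0.62217 ≈ 0.7864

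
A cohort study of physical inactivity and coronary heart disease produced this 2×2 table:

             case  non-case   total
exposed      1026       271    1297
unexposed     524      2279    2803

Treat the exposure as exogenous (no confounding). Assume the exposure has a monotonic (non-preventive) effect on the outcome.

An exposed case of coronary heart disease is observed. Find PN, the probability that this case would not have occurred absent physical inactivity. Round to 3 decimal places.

p₁ = P(outcome | exposed) = 1026/1297 = 0.79106
p₀ = P(outcome | unexposed) = 524/2803 = 0.18694
Under exogeneity and monotonicity, PN = (p₁ − p₀) / p₁.
PN = (0.79106 − 0.18694) / 0.79106 = 0.60411 / 0.79106 ≈ 0.7637

PN ≈ 0.764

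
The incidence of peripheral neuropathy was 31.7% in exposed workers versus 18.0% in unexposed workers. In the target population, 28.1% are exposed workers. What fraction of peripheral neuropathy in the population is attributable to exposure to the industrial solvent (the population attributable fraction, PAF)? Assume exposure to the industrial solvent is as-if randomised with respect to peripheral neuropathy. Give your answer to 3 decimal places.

PAF ≈ 0.176

p₁ = 0.317, p₀ = 0.18.
Overall risk P(Y=1) = π·p₁ + (1−π)·p₀ = 0.281×0.317 + 0.719×0.18 = 0.2185.
Under exogeneity, PAF = [P(Y=1) − p₀] / P(Y=1).
PAF = (0.2185 − 0.18) / 0.2185 ≈ 0.1762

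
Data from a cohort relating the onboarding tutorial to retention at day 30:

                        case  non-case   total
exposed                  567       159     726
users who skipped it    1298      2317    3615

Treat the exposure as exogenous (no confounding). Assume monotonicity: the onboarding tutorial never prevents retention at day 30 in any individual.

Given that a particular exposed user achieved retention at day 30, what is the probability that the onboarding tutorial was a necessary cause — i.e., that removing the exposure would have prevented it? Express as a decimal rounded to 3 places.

p₁ = P(outcome | exposed) = 567/726 = 0.78099
p₀ = P(outcome | unexposed) = 1298/3615 = 0.35906
Under exogeneity and monotonicity, PN = (p₁ − p₀) / p₁.
PN = (0.78099 − 0.35906) / 0.78099 = 0.42193 / 0.78099 ≈ 0.5403

PN ≈ 0.540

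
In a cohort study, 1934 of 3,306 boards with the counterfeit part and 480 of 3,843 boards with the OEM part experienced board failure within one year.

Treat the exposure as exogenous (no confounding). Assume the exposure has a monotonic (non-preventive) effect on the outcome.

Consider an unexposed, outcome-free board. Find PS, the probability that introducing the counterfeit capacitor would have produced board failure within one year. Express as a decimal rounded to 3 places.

p₁ = P(outcome | exposed) = 1934/3306 = 0.585
p₀ = P(outcome | unexposed) = 480/3843 = 0.1249
Under exogeneity and monotonicity, PS = (p₁ − p₀) / (1 − p₀).
PS = (0.585 − 0.1249) / (1 − 0.1249) = 0.46009 / 0.8751 ≈ 0.5258

PS ≈ 0.526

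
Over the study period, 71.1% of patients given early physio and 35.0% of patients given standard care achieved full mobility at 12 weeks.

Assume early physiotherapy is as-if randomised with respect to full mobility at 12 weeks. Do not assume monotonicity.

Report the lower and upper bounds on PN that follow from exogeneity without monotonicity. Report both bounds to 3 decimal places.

p₁ = 0.711, p₀ = 0.35.
Under exogeneity alone the bounds on PN are max{0,(p₁−p₀)/p₁} ≤ PN ≤ min{1,(1−p₀)/p₁}.
  lower = (p₁ − p₀)/p₁ = 0.361 / 0.711 ≈ 0.5077
  upper = min{1, (1 − p₀)/p₁} = 0.65 / 0.711 ≈ 0.9142

0.508 ≤ PN ≤ 0.914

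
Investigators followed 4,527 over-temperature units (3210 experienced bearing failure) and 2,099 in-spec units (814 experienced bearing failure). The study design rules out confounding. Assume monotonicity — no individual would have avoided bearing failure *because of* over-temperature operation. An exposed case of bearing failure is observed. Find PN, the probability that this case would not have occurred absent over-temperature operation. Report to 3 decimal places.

p₁ = P(outcome | exposed) = 3210/4527 = 0.70908
p₀ = P(outcome | unexposed) = 814/2099 = 0.3878
Under exogeneity and monotonicity, PN = (p₁ − p₀) / p₁.
PN = (0.70908 − 0.3878) / 0.70908 = 0.32128 / 0.70908 ≈ 0.4531

PN ≈ 0.453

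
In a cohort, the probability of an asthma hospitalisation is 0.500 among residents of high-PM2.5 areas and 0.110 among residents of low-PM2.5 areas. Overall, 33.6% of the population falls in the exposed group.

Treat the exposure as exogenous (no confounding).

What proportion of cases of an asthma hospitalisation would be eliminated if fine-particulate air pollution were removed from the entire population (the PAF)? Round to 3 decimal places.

PAF ≈ 0.544

Let p₁ = 0.5, p₀ = 0.11.
Overall risk P(Y=1) = π·p₁ + (1−π)·p₀ = 0.336×0.5 + 0.664×0.11 = 0.24104.
Under exogeneity, PAF = [P(Y=1) − p₀] / P(Y=1).
PAF = (0.24104 − 0.11) / 0.24104 ≈ 0.5436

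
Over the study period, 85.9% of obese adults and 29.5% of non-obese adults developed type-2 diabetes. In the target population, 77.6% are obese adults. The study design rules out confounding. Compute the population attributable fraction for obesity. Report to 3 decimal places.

p₁ = 0.859, p₀ = 0.295.
Overall risk P(Y=1) = π·p₁ + (1−π)·p₀ = 0.776×0.859 + 0.224×0.295 = 0.73266.
Under exogeneity, PAF = [P(Y=1) − p₀] / P(Y=1).
PAF = (0.73266 − 0.295) / 0.73266 ≈ 0.5974

PAF ≈ 0.597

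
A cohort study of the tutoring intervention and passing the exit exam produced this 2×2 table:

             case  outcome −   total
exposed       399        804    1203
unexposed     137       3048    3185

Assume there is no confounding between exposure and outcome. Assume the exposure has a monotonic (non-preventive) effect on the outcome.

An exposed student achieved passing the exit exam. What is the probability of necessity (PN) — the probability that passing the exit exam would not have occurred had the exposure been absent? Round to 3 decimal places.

PN ≈ 0.870

p₁ = P(outcome | exposed) = 399/1203 = 0.33167
p₀ = P(outcome | unexposed) = 137/3185 = 0.043014
Under exogeneity and monotonicity, PN = (p₁ − p₀)/p₁.
PN = (0.33167 − 0.043014) / 0.33167 ≈ 0.8703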